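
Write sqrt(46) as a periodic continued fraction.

Write x_i = (sqrt(46) + m_i)/d_i with (m_0, d_0) = (0, 1). a_0 = floor(sqrt(46)) = 6, since 6^2 = 36 <= 46 < 49 = 7^2.
Iterate m_{i+1} = d_i*a_i - m_i, d_{i+1} = (46 - m_{i+1}^2)/d_i, a_{i+1} = floor((a_0 + m_{i+1})/d_{i+1}):
  m_1 = 1*6 - 0 = 6, d_1 = (46 - 6^2)/1 = 10/1 = 10, a_1 = floor((6 + 6)/10) = 1.
  m_2 = 10*1 - 6 = 4, d_2 = (46 - 4^2)/10 = 30/10 = 3, a_2 = floor((6 + 4)/3) = 3.
  m_3 = 3*3 - 4 = 5, d_3 = (46 - 5^2)/3 = 21/3 = 7, a_3 = floor((6 + 5)/7) = 1.
  m_4 = 7*1 - 5 = 2, d_4 = (46 - 2^2)/7 = 42/7 = 6, a_4 = floor((6 + 2)/6) = 1.
  m_5 = 6*1 - 2 = 4, d_5 = (46 - 4^2)/6 = 30/6 = 5, a_5 = floor((6 + 4)/5) = 2.
  m_6 = 5*2 - 4 = 6, d_6 = (46 - 6^2)/5 = 10/5 = 2, a_6 = floor((6 + 6)/2) = 6.
  m_7 = 2*6 - 6 = 6, d_7 = (46 - 6^2)/2 = 10/2 = 5, a_7 = floor((6 + 6)/5) = 2.
  m_8 = 5*2 - 6 = 4, d_8 = (46 - 4^2)/5 = 30/5 = 6, a_8 = floor((6 + 4)/6) = 1.
  m_9 = 6*1 - 4 = 2, d_9 = (46 - 2^2)/6 = 42/6 = 7, a_9 = floor((6 + 2)/7) = 1.
  m_10 = 7*1 - 2 = 5, d_10 = (46 - 5^2)/7 = 21/7 = 3, a_10 = floor((6 + 5)/3) = 3.
  m_11 = 3*3 - 5 = 4, d_11 = (46 - 4^2)/3 = 30/3 = 10, a_11 = floor((6 + 4)/10) = 1.
  m_12 = 10*1 - 4 = 6, d_12 = (46 - 6^2)/10 = 10/10 = 1, a_12 = floor((6 + 6)/1) = 12.
  m_13 = 1*12 - 6 = 6, d_13 = (46 - 6^2)/1 = 10/1 = 10: (m_13, d_13) = (m_1, d_1) = (6, 10), so from here the quotients repeat a_1, ..., a_12; the period length is 12.
Hence the expansion of sqrt(46) is a_0 = 6 followed by the repeating block 1, 3, 1, 1, 2, 6, 2, 1, 1, 3, 1, 12 (period 12).

[6; (1, 3, 1, 1, 2, 6, 2, 1, 1, 3, 1, 12)]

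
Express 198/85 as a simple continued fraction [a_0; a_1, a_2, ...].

[2; 3, 28]

Run the Euclidean algorithm on 198 and 85; the successive quotients are the partial quotients a_0, a_1, ... (each step inverts the fractional part left over by the previous one):
  198 = 2*85 + 28, so a_0 = 2.
  85 = 3*28 + 1, so a_1 = 3.
  28 = 28*1 + 0, so a_2 = 28.
The remainder reaches 0 after 3 divisions, so the expansion has 3 partial quotients, read off in order.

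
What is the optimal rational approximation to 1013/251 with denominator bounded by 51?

113/28

Expand x = 1013/251 as a continued fraction with the Euclidean algorithm:
  1013 = 4*251 + 9, so a_0 = 4.
  251 = 27*9 + 8, so a_1 = 27.
  9 = 1*8 + 1, so a_2 = 1.
  8 = 8*1 + 0, so a_3 = 8.
so x = [4; 27, 1, 8].
Convergents (p_i = a_i*p_{i-1} + p_{i-2}, q_i = a_i*q_{i-1} + q_{i-2} with p_{-2}=0, p_{-1}=1, q_{-2}=1, q_{-1}=0), until the denominator exceeds 51:
  i=0: a_0=4, p_0 = 4*1 + 0 = 4, q_0 = 4*0 + 1 = 1.
  i=1: a_1=27, p_1 = 27*4 + 1 = 109, q_1 = 27*1 + 0 = 27.
  i=2: a_2=1, p_2 = 1*109 + 4 = 113, q_2 = 1*27 + 1 = 28.
  i=3: a_3=8, p_3 = 8*113 + 109 = 1013, q_3 = 8*28 + 27 = 251.
q_3 = 251 > 51, so the last convergent with denominator <= 51 is p_2/q_2 = 113/28.
The closest fraction with denominator <= 51 is either p_2/q_2 or the intermediate fraction (k*p_2 + p_1)/(k*q_2 + q_1) with the largest k >= 1 whose denominator stays <= 51; these approach x as k grows, and every other convergent or intermediate fraction in range is farther away.
Largest k: floor((51 - q_1)/q_2) = floor((51 - 27)/28) = 0.
Since k = 0, no intermediate fraction beyond p_2/q_2 has denominator <= 51, so the convergent 113/28 is the closest (its error is |1013*28 - 113*251|/(251*28) = 1/7028).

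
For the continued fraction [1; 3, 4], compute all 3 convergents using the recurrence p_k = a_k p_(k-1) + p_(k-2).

Using the convergent recurrence p_i = a_i*p_{i-1} + p_{i-2}, q_i = a_i*q_{i-1} + q_{i-2} with p_{-2}=0, p_{-1}=1, q_{-2}=1, q_{-1}=0:
  i=0: a_0=1, p_0 = 1*1 + 0 = 1, q_0 = 1*0 + 1 = 1.
  i=1: a_1=3, p_1 = 3*1 + 1 = 4, q_1 = 3*1 + 0 = 3.
  i=2: a_2=4, p_2 = 4*4 + 1 = 17, q_2 = 4*3 + 1 = 13.

1/1, 4/3, 17/13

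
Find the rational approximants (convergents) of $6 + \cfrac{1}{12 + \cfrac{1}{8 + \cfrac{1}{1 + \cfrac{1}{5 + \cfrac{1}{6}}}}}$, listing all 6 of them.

Using the convergent recurrence p_i = a_i*p_{i-1} + p_{i-2}, q_i = a_i*q_{i-1} + q_{i-2} with p_{-2}=0, p_{-1}=1, q_{-2}=1, q_{-1}=0:
  i=0: a_0=6, p_0 = 6*1 + 0 = 6, q_0 = 6*0 + 1 = 1.
  i=1: a_1=12, p_1 = 12*6 + 1 = 73, q_1 = 12*1 + 0 = 12.
  i=2: a_2=8, p_2 = 8*73 + 6 = 590, q_2 = 8*12 + 1 = 97.
  i=3: a_3=1, p_3 = 1*590 + 73 = 663, q_3 = 1*97 + 12 = 109.
  i=4: a_4=5, p_4 = 5*663 + 590 = 3905, q_4 = 5*109 + 97 = 642.
  i=5: a_5=6, p_5 = 6*3905 + 663 = 24093, q_5 = 6*642 + 109 = 3961.

6/1, 73/12, 590/97, 663/109, 3905/642, 24093/3961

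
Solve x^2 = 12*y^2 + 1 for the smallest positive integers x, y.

(x, y) = (7, 2)

First expand sqrt(12) as a continued fraction. With x_i = (sqrt(12) + m_i)/d_i and (m_0, d_0) = (0, 1): a_0 = floor(sqrt(12)) = 3, since 3^2 = 9 <= 12 < 16 = 4^2.
Iterate m_{i+1} = d_i*a_i - m_i, d_{i+1} = (12 - m_{i+1}^2)/d_i, a_{i+1} = floor((a_0 + m_{i+1})/d_{i+1}):
  m_1 = 1*3 - 0 = 3, d_1 = (12 - 3^2)/1 = 3/1 = 3, a_1 = floor((3 + 3)/3) = 2.
  m_2 = 3*2 - 3 = 3, d_2 = (12 - 3^2)/3 = 3/3 = 1, a_2 = floor((3 + 3)/1) = 6.
  m_3 = 1*6 - 3 = 3, d_3 = (12 - 3^2)/1 = 3/1 = 3: (m_3, d_3) = (m_1, d_1) = (3, 3), so from here the quotients repeat a_1, a_2; the period length is 2.
So sqrt(12) = [3; (2, 6)] with period length k = 2.
k is even, so the fundamental solution of x^2 - 12y^2 = 1 is (p_{k-1}, q_{k-1}) = (p_1, q_1); compute convergents through index 1.
Convergents (p_i = a_i*p_{i-1} + p_{i-2}, q_i = a_i*q_{i-1} + q_{i-2} with p_{-2}=0, p_{-1}=1, q_{-2}=1, q_{-1}=0):
  i=0: a_0=3, p_0 = 3*1 + 0 = 3, q_0 = 3*0 + 1 = 1.
  i=1: a_1=2, p_1 = 2*3 + 1 = 7, q_1 = 2*1 + 0 = 2.
Check: 7^2 - 12*2^2 = 49 - 48 = 1, so (x, y) = (7, 2) solves the equation, and by the theorem it is the least positive solution.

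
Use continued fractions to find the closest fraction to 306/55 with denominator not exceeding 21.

Expand x = 306/55 as a continued fraction with the Euclidean algorithm:
  306 = 5*55 + 31, so a_0 = 5.
  55 = 1*31 + 24, so a_1 = 1.
  31 = 1*24 + 7, so a_2 = 1.
  24 = 3*7 + 3, so a_3 = 3.
  7 = 2*3 + 1, so a_4 = 2.
  3 = 3*1 + 0, so a_5 = 3.
so x = [5; 1, 1, 3, 2, 3].
Convergents (p_i = a_i*p_{i-1} + p_{i-2}, q_i = a_i*q_{i-1} + q_{i-2} with p_{-2}=0, p_{-1}=1, q_{-2}=1, q_{-1}=0), until the denominator exceeds 21:
  i=0: a_0=5, p_0 = 5*1 + 0 = 5, q_0 = 5*0 + 1 = 1.
  i=1: a_1=1, p_1 = 1*5 + 1 = 6, q_1 = 1*1 + 0 = 1.
  i=2: a_2=1, p_2 = 1*6 + 5 = 11, q_2 = 1*1 + 1 = 2.
  i=3: a_3=3, p_3 = 3*11 + 6 = 39, q_3 = 3*2 + 1 = 7.
  i=4: a_4=2, p_4 = 2*39 + 11 = 89, q_4 = 2*7 + 2 = 16.
  i=5: a_5=3, p_5 = 3*89 + 39 = 306, q_5 = 3*16 + 7 = 55.
q_5 = 55 > 21, so the last convergent with denominator <= 21 is p_4/q_4 = 89/16.
The closest fraction with denominator <= 21 is either p_4/q_4 or the intermediate fraction (k*p_4 + p_3)/(k*q_4 + q_3) with the largest k >= 1 whose denominator stays <= 21; these approach x as k grows, and every other convergent or intermediate fraction in range is farther away.
Largest k: floor((21 - q_3)/q_4) = floor((21 - 7)/16) = 0.
Since k = 0, no intermediate fraction beyond p_4/q_4 has denominator <= 21, so the convergent 89/16 is the closest (its error is |306*16 - 89*55|/(55*16) = 1/880).

89/16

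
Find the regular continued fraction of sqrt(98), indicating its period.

[9; (1, 8, 1, 18)]

Write x_i = (sqrt(98) + m_i)/d_i with (m_0, d_0) = (0, 1). a_0 = floor(sqrt(98)) = 9, since 9^2 = 81 <= 98 < 100 = 10^2.
Iterate m_{i+1} = d_i*a_i - m_i, d_{i+1} = (98 - m_{i+1}^2)/d_i, a_{i+1} = floor((a_0 + m_{i+1})/d_{i+1}):
  m_1 = 1*9 - 0 = 9, d_1 = (98 - 9^2)/1 = 17/1 = 17, a_1 = floor((9 + 9)/17) = 1.
  m_2 = 17*1 - 9 = 8, d_2 = (98 - 8^2)/17 = 34/17 = 2, a_2 = floor((9 + 8)/2) = 8.
  m_3 = 2*8 - 8 = 8, d_3 = (98 - 8^2)/2 = 34/2 = 17, a_3 = floor((9 + 8)/17) = 1.
  m_4 = 17*1 - 8 = 9, d_4 = (98 - 9^2)/17 = 17/17 = 1, a_4 = floor((9 + 9)/1) = 18.
  m_5 = 1*18 - 9 = 9, d_5 = (98 - 9^2)/1 = 17/1 = 17: (m_5, d_5) = (m_1, d_1) = (9, 17), so from here the quotients repeat a_1, ..., a_4; the period length is 4.
Hence the expansion of sqrt(98) is a_0 = 9 followed by the repeating block 1, 8, 1, 18 (period 4).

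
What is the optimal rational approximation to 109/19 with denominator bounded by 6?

Expand x = 109/19 as a continued fraction with the Euclidean algorithm:
  109 = 5*19 + 14, so a_0 = 5.
  19 = 1*14 + 5, so a_1 = 1.
  14 = 2*5 + 4, so a_2 = 2.
  5 = 1*4 + 1, so a_3 = 1.
  4 = 4*1 + 0, so a_4 = 4.
so x = [5; 1, 2, 1, 4].
Convergents (p_i = a_i*p_{i-1} + p_{i-2}, q_i = a_i*q_{i-1} + q_{i-2} with p_{-2}=0, p_{-1}=1, q_{-2}=1, q_{-1}=0), until the denominator exceeds 6:
  i=0: a_0=5, p_0 = 5*1 + 0 = 5, q_0 = 5*0 + 1 = 1.
  i=1: a_1=1, p_1 = 1*5 + 1 = 6, q_1 = 1*1 + 0 = 1.
  i=2: a_2=2, p_2 = 2*6 + 5 = 17, q_2 = 2*1 + 1 = 3.
  i=3: a_3=1, p_3 = 1*17 + 6 = 23, q_3 = 1*3 + 1 = 4.
  i=4: a_4=4, p_4 = 4*23 + 17 = 109, q_4 = 4*4 + 3 = 19.
q_4 = 19 > 6, so the last convergent with denominator <= 6 is p_3/q_3 = 23/4.
The closest fraction with denominator <= 6 is either p_3/q_3 or the intermediate fraction (k*p_3 + p_2)/(k*q_3 + q_2) with the largest k >= 1 whose denominator stays <= 6; these approach x as k grows, and every other convergent or intermediate fraction in range is farther away.
Largest k: floor((6 - q_2)/q_3) = floor((6 - 3)/4) = 0.
Since k = 0, no intermediate fraction beyond p_3/q_3 has denominator <= 6, so the convergent 23/4 is the closest (its error is |109*4 - 23*19|/(19*4) = 1/76).

23/4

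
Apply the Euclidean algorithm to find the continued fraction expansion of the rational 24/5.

[4; 1, 4]

Run the Euclidean algorithm on 24 and 5; the successive quotients are the partial quotients a_0, a_1, ... (each step inverts the fractional part left over by the previous one):
  24 = 4*5 + 4, so a_0 = 4.
  5 = 1*4 + 1, so a_1 = 1.
  4 = 4*1 + 0, so a_2 = 4.
The remainder reaches 0 after 3 divisions, so the expansion has 3 partial quotients, read off in order.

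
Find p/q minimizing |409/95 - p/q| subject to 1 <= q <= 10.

43/10

Expand x = 409/95 as a continued fraction with the Euclidean algorithm:
  409 = 4*95 + 29, so a_0 = 4.
  95 = 3*29 + 8, so a_1 = 3.
  29 = 3*8 + 5, so a_2 = 3.
  8 = 1*5 + 3, so a_3 = 1.
  5 = 1*3 + 2, so a_4 = 1.
  3 = 1*2 + 1, so a_5 = 1.
  2 = 2*1 + 0, so a_6 = 2.
so x = [4; 3, 3, 1, 1, 1, 2].
Convergents (p_i = a_i*p_{i-1} + p_{i-2}, q_i = a_i*q_{i-1} + q_{i-2} with p_{-2}=0, p_{-1}=1, q_{-2}=1, q_{-1}=0), until the denominator exceeds 10:
  i=0: a_0=4, p_0 = 4*1 + 0 = 4, q_0 = 4*0 + 1 = 1.
  i=1: a_1=3, p_1 = 3*4 + 1 = 13, q_1 = 3*1 + 0 = 3.
  i=2: a_2=3, p_2 = 3*13 + 4 = 43, q_2 = 3*3 + 1 = 10.
  i=3: a_3=1, p_3 = 1*43 + 13 = 56, q_3 = 1*10 + 3 = 13.
q_3 = 13 > 10, so the last convergent with denominator <= 10 is p_2/q_2 = 43/10.
The closest fraction with denominator <= 10 is either p_2/q_2 or the intermediate fraction (k*p_2 + p_1)/(k*q_2 + q_1) with the largest k >= 1 whose denominator stays <= 10; these approach x as k grows, and every other convergent or intermediate fraction in range is farther away.
Largest k: floor((10 - q_1)/q_2) = floor((10 - 3)/10) = 0.
Since k = 0, no intermediate fraction beyond p_2/q_2 has denominator <= 10, so the convergent 43/10 is the closest (its error is |409*10 - 43*95|/(95*10) = 5/950).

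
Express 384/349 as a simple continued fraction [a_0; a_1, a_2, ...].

[1; 9, 1, 34]

Run the Euclidean algorithm on 384 and 349; the successive quotients are the partial quotients a_0, a_1, ... (each step inverts the fractional part left over by the previous one):
  384 = 1*349 + 35, so a_0 = 1.
  349 = 9*35 + 34, so a_1 = 9.
  35 = 1*34 + 1, so a_2 = 1.
  34 = 34*1 + 0, so a_3 = 34.
The remainder reaches 0 after 4 divisions, so the expansion has 4 partial quotients, read off in order.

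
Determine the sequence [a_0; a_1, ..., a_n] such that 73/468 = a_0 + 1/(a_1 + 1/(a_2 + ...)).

Run the Euclidean algorithm on 73 and 468; the successive quotients are the partial quotients a_0, a_1, ... (each step inverts the fractional part left over by the previous one):
  73 = 0*468 + 73, so a_0 = 0.
  468 = 6*73 + 30, so a_1 = 6.
  73 = 2*30 + 13, so a_2 = 2.
  30 = 2*13 + 4, so a_3 = 2.
  13 = 3*4 + 1, so a_4 = 3.
  4 = 4*1 + 0, so a_5 = 4.
The remainder reaches 0 after 6 divisions, so the expansion has 6 partial quotients, read off in order.

[0; 6, 2, 2, 3, 4]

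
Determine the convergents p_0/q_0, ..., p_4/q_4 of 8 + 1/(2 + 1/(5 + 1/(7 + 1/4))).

8/1, 17/2, 93/11, 668/79, 2765/327

Using the convergent recurrence p_i = a_i*p_{i-1} + p_{i-2}, q_i = a_i*q_{i-1} + q_{i-2} with p_{-2}=0, p_{-1}=1, q_{-2}=1, q_{-1}=0:
  i=0: a_0=8, p_0 = 8*1 + 0 = 8, q_0 = 8*0 + 1 = 1.
  i=1: a_1=2, p_1 = 2*8 + 1 = 17, q_1 = 2*1 + 0 = 2.
  i=2: a_2=5, p_2 = 5*17 + 8 = 93, q_2 = 5*2 + 1 = 11.
  i=3: a_3=7, p_3 = 7*93 + 17 = 668, q_3 = 7*11 + 2 = 79.
  i=4: a_4=4, p_4 = 4*668 + 93 = 2765, q_4 = 4*79 + 11 = 327.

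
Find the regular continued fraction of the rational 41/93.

[0; 2, 3, 1, 2, 1, 2]

Run the Euclidean algorithm on 41 and 93; the successive quotients are the partial quotients a_0, a_1, ... (each step inverts the fractional part left over by the previous one):
  41 = 0*93 + 41, so a_0 = 0.
  93 = 2*41 + 11, so a_1 = 2.
  41 = 3*11 + 8, so a_2 = 3.
  11 = 1*8 + 3, so a_3 = 1.
  8 = 2*3 + 2, so a_4 = 2.
  3 = 1*2 + 1, so a_5 = 1.
  2 = 2*1 + 0, so a_6 = 2.
The remainder reaches 0 after 7 divisions, so the expansion has 7 partial quotients, read off in order.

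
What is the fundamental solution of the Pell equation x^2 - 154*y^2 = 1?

First expand sqrt(154) as a continued fraction. With x_i = (sqrt(154) + m_i)/d_i and (m_0, d_0) = (0, 1): a_0 = floor(sqrt(154)) = 12, since 12^2 = 144 <= 154 < 169 = 13^2.
Iterate m_{i+1} = d_i*a_i - m_i, d_{i+1} = (154 - m_{i+1}^2)/d_i, a_{i+1} = floor((a_0 + m_{i+1})/d_{i+1}):
  m_1 = 1*12 - 0 = 12, d_1 = (154 - 12^2)/1 = 10/1 = 10, a_1 = floor((12 + 12)/10) = 2.
  m_2 = 10*2 - 12 = 8, d_2 = (154 - 8^2)/10 = 90/10 = 9, a_2 = floor((12 + 8)/9) = 2.
  m_3 = 9*2 - 8 = 10, d_3 = (154 - 10^2)/9 = 54/9 = 6, a_3 = floor((12 + 10)/6) = 3.
  m_4 = 6*3 - 10 = 8, d_4 = (154 - 8^2)/6 = 90/6 = 15, a_4 = floor((12 + 8)/15) = 1.
  m_5 = 15*1 - 8 = 7, d_5 = (154 - 7^2)/15 = 105/15 = 7, a_5 = floor((12 + 7)/7) = 2.
  m_6 = 7*2 - 7 = 7, d_6 = (154 - 7^2)/7 = 105/7 = 15, a_6 = floor((12 + 7)/15) = 1.
  m_7 = 15*1 - 7 = 8, d_7 = (154 - 8^2)/15 = 90/15 = 6, a_7 = floor((12 + 8)/6) = 3.
  m_8 = 6*3 - 8 = 10, d_8 = (154 - 10^2)/6 = 54/6 = 9, a_8 = floor((12 + 10)/9) = 2.
  m_9 = 9*2 - 10 = 8, d_9 = (154 - 8^2)/9 = 90/9 = 10, a_9 = floor((12 + 8)/10) = 2.
  m_10 = 10*2 - 8 = 12, d_10 = (154 - 12^2)/10 = 10/10 = 1, a_10 = floor((12 + 12)/1) = 24.
  m_11 = 1*24 - 12 = 12, d_11 = (154 - 12^2)/1 = 10/1 = 10: (m_11, d_11) = (m_1, d_1) = (12, 10), so from here the quotients repeat a_1, ..., a_10; the period length is 10.
So sqrt(154) = [12; (2, 2, 3, 1, 2, 1, 3, 2, 2, 24)] with period length k = 10.
k is even, so the fundamental solution of x^2 - 154y^2 = 1 is (p_{k-1}, q_{k-1}) = (p_9, q_9); compute convergents through index 9.
Convergents (p_i = a_i*p_{i-1} + p_{i-2}, q_i = a_i*q_{i-1} + q_{i-2} with p_{-2}=0, p_{-1}=1, q_{-2}=1, q_{-1}=0):
  i=0: a_0=12, p_0 = 12*1 + 0 = 12, q_0 = 12*0 + 1 = 1.
  i=1: a_1=2, p_1 = 2*12 + 1 = 25, q_1 = 2*1 + 0 = 2.
  i=2: a_2=2, p_2 = 2*25 + 12 = 62, q_2 = 2*2 + 1 = 5.
  i=3: a_3=3, p_3 = 3*62 + 25 = 211, q_3 = 3*5 + 2 = 17.
  i=4: a_4=1, p_4 = 1*211 + 62 = 273, q_4 = 1*17 + 5 = 22.
  i=5: a_5=2, p_5 = 2*273 + 211 = 757, q_5 = 2*22 + 17 = 61.
  i=6: a_6=1, p_6 = 1*757 + 273 = 1030, q_6 = 1*61 + 22 = 83.
  i=7: a_7=3, p_7 = 3*1030 + 757 = 3847, q_7 = 3*83 + 61 = 310.
  i=8: a_8=2, p_8 = 2*3847 + 1030 = 8724, q_8 = 2*310 + 83 = 703.
  i=9: a_9=2, p_9 = 2*8724 + 3847 = 21295, q_9 = 2*703 + 310 = 1716.
Check: 21295^2 - 154*1716^2 = 453477025 - 453477024 = 1, so (x, y) = (21295, 1716) solves the equation, and by the theorem it is the least positive solution.

(x, y) = (21295, 1716)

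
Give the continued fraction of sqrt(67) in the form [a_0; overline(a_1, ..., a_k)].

[8; overline(5, 2, 1, 1, 7, 1, 1, 2, 5, 16)]

Write x_i = (sqrt(67) + m_i)/d_i with (m_0, d_0) = (0, 1). a_0 = floor(sqrt(67)) = 8, since 8^2 = 64 <= 67 < 81 = 9^2.
Iterate m_{i+1} = d_i*a_i - m_i, d_{i+1} = (67 - m_{i+1}^2)/d_i, a_{i+1} = floor((a_0 + m_{i+1})/d_{i+1}):
  m_1 = 1*8 - 0 = 8, d_1 = (67 - 8^2)/1 = 3/1 = 3, a_1 = floor((8 + 8)/3) = 5.
  m_2 = 3*5 - 8 = 7, d_2 = (67 - 7^2)/3 = 18/3 = 6, a_2 = floor((8 + 7)/6) = 2.
  m_3 = 6*2 - 7 = 5, d_3 = (67 - 5^2)/6 = 42/6 = 7, a_3 = floor((8 + 5)/7) = 1.
  m_4 = 7*1 - 5 = 2, d_4 = (67 - 2^2)/7 = 63/7 = 9, a_4 = floor((8 + 2)/9) = 1.
  m_5 = 9*1 - 2 = 7, d_5 = (67 - 7^2)/9 = 18/9 = 2, a_5 = floor((8 + 7)/2) = 7.
  m_6 = 2*7 - 7 = 7, d_6 = (67 - 7^2)/2 = 18/2 = 9, a_6 = floor((8 + 7)/9) = 1.
  m_7 = 9*1 - 7 = 2, d_7 = (67 - 2^2)/9 = 63/9 = 7, a_7 = floor((8 + 2)/7) = 1.
  m_8 = 7*1 - 2 = 5, d_8 = (67 - 5^2)/7 = 42/7 = 6, a_8 = floor((8 + 5)/6) = 2.
  m_9 = 6*2 - 5 = 7, d_9 = (67 - 7^2)/6 = 18/6 = 3, a_9 = floor((8 + 7)/3) = 5.
  m_10 = 3*5 - 7 = 8, d_10 = (67 - 8^2)/3 = 3/3 = 1, a_10 = floor((8 + 8)/1) = 16.
  m_11 = 1*16 - 8 = 8, d_11 = (67 - 8^2)/1 = 3/1 = 3: (m_11, d_11) = (m_1, d_1) = (8, 3), so from here the quotients repeat a_1, ..., a_10; the period length is 10.
Hence the expansion of sqrt(67) is a_0 = 8 followed by the repeating block 5, 2, 1, 1, 7, 1, 1, 2, 5, 16 (period 10).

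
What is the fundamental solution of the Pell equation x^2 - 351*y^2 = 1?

(x, y) = (62425, 3332)

First expand sqrt(351) as a continued fraction. With x_i = (sqrt(351) + m_i)/d_i and (m_0, d_0) = (0, 1): a_0 = floor(sqrt(351)) = 18, since 18^2 = 324 <= 351 < 361 = 19^2.
Iterate m_{i+1} = d_i*a_i - m_i, d_{i+1} = (351 - m_{i+1}^2)/d_i, a_{i+1} = floor((a_0 + m_{i+1})/d_{i+1}):
  m_1 = 1*18 - 0 = 18, d_1 = (351 - 18^2)/1 = 27/1 = 27, a_1 = floor((18 + 18)/27) = 1.
  m_2 = 27*1 - 18 = 9, d_2 = (351 - 9^2)/27 = 270/27 = 10, a_2 = floor((18 + 9)/10) = 2.
  m_3 = 10*2 - 9 = 11, d_3 = (351 - 11^2)/10 = 230/10 = 23, a_3 = floor((18 + 11)/23) = 1.
  m_4 = 23*1 - 11 = 12, d_4 = (351 - 12^2)/23 = 207/23 = 9, a_4 = floor((18 + 12)/9) = 3.
  m_5 = 9*3 - 12 = 15, d_5 = (351 - 15^2)/9 = 126/9 = 14, a_5 = floor((18 + 15)/14) = 2.
  m_6 = 14*2 - 15 = 13, d_6 = (351 - 13^2)/14 = 182/14 = 13, a_6 = floor((18 + 13)/13) = 2.
  m_7 = 13*2 - 13 = 13, d_7 = (351 - 13^2)/13 = 182/13 = 14, a_7 = floor((18 + 13)/14) = 2.
  m_8 = 14*2 - 13 = 15, d_8 = (351 - 15^2)/14 = 126/14 = 9, a_8 = floor((18 + 15)/9) = 3.
  m_9 = 9*3 - 15 = 12, d_9 = (351 - 12^2)/9 = 207/9 = 23, a_9 = floor((18 + 12)/23) = 1.
  m_10 = 23*1 - 12 = 11, d_10 = (351 - 11^2)/23 = 230/23 = 10, a_10 = floor((18 + 11)/10) = 2.
  m_11 = 10*2 - 11 = 9, d_11 = (351 - 9^2)/10 = 270/10 = 27, a_11 = floor((18 + 9)/27) = 1.
  m_12 = 27*1 - 9 = 18, d_12 = (351 - 18^2)/27 = 27/27 = 1, a_12 = floor((18 + 18)/1) = 36.
  m_13 = 1*36 - 18 = 18, d_13 = (351 - 18^2)/1 = 27/1 = 27: (m_13, d_13) = (m_1, d_1) = (18, 27), so from here the quotients repeat a_1, ..., a_12; the period length is 12.
So sqrt(351) = [18; (1, 2, 1, 3, 2, 2, 2, 3, 1, 2, 1, 36)] with period length k = 12.
k is even, so the fundamental solution of x^2 - 351y^2 = 1 is (p_{k-1}, q_{k-1}) = (p_11, q_11); compute convergents through index 11.
Convergents (p_i = a_i*p_{i-1} + p_{i-2}, q_i = a_i*q_{i-1} + q_{i-2} with p_{-2}=0, p_{-1}=1, q_{-2}=1, q_{-1}=0):
  i=0: a_0=18, p_0 = 18*1 + 0 = 18, q_0 = 18*0 + 1 = 1.
  i=1: a_1=1, p_1 = 1*18 + 1 = 19, q_1 = 1*1 + 0 = 1.
  i=2: a_2=2, p_2 = 2*19 + 18 = 56, q_2 = 2*1 + 1 = 3.
  i=3: a_3=1, p_3 = 1*56 + 19 = 75, q_3 = 1*3 + 1 = 4.
  i=4: a_4=3, p_4 = 3*75 + 56 = 281, q_4 = 3*4 + 3 = 15.
  i=5: a_5=2, p_5 = 2*281 + 75 = 637, q_5 = 2*15 + 4 = 34.
  i=6: a_6=2, p_6 = 2*637 + 281 = 1555, q_6 = 2*34 + 15 = 83.
  i=7: a_7=2, p_7 = 2*1555 + 637 = 3747, q_7 = 2*83 + 34 = 200.
  i=8: a_8=3, p_8 = 3*3747 + 1555 = 12796, q_8 = 3*200 + 83 = 683.
  i=9: a_9=1, p_9 = 1*12796 + 3747 = 16543, q_9 = 1*683 + 200 = 883.
  i=10: a_10=2, p_10 = 2*16543 + 12796 = 45882, q_10 = 2*883 + 683 = 2449.
  i=11: a_11=1, p_11 = 1*45882 + 16543 = 62425, q_11 = 1*2449 + 883 = 3332.
Check: 62425^2 - 351*3332^2 = 3896880625 - 3896880624 = 1, so (x, y) = (62425, 3332) solves the equation, and by the theorem it is the least positive solution.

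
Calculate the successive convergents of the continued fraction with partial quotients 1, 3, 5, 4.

1/1, 4/3, 21/16, 88/67

Using the convergent recurrence p_i = a_i*p_{i-1} + p_{i-2}, q_i = a_i*q_{i-1} + q_{i-2} with p_{-2}=0, p_{-1}=1, q_{-2}=1, q_{-1}=0:
  i=0: a_0=1, p_0 = 1*1 + 0 = 1, q_0 = 1*0 + 1 = 1.
  i=1: a_1=3, p_1 = 3*1 + 1 = 4, q_1 = 3*1 + 0 = 3.
  i=2: a_2=5, p_2 = 5*4 + 1 = 21, q_2 = 5*3 + 1 = 16.
  i=3: a_3=4, p_3 = 4*21 + 4 = 88, q_3 = 4*16 + 3 = 67.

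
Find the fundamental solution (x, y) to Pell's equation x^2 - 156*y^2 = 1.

First expand sqrt(156) as a continued fraction. With x_i = (sqrt(156) + m_i)/d_i and (m_0, d_0) = (0, 1): a_0 = floor(sqrt(156)) = 12, since 12^2 = 144 <= 156 < 169 = 13^2.
Iterate m_{i+1} = d_i*a_i - m_i, d_{i+1} = (156 - m_{i+1}^2)/d_i, a_{i+1} = floor((a_0 + m_{i+1})/d_{i+1}):
  m_1 = 1*12 - 0 = 12, d_1 = (156 - 12^2)/1 = 12/1 = 12, a_1 = floor((12 + 12)/12) = 2.
  m_2 = 12*2 - 12 = 12, d_2 = (156 - 12^2)/12 = 12/12 = 1, a_2 = floor((12 + 12)/1) = 24.
  m_3 = 1*24 - 12 = 12, d_3 = (156 - 12^2)/1 = 12/1 = 12: (m_3, d_3) = (m_1, d_1) = (12, 12), so from here the quotients repeat a_1, a_2; the period length is 2.
So sqrt(156) = [12; (2, 24)] with period length k = 2.
k is even, so the fundamental solution of x^2 - 156y^2 = 1 is (p_{k-1}, q_{k-1}) = (p_1, q_1); compute convergents through index 1.
Convergents (p_i = a_i*p_{i-1} + p_{i-2}, q_i = a_i*q_{i-1} + q_{i-2} with p_{-2}=0, p_{-1}=1, q_{-2}=1, q_{-1}=0):
  i=0: a_0=12, p_0 = 12*1 + 0 = 12, q_0 = 12*0 + 1 = 1.
  i=1: a_1=2, p_1 = 2*12 + 1 = 25, q_1 = 2*1 + 0 = 2.
Check: 25^2 - 156*2^2 = 625 - 624 = 1, so (x, y) = (25, 2) solves the equation, and by the theorem it is the least positive solution.

(x, y) = (25, 2)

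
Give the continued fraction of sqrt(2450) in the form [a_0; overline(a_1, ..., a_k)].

[49; overline(2, 98)]

Write x_i = (sqrt(2450) + m_i)/d_i with (m_0, d_0) = (0, 1). a_0 = floor(sqrt(2450)) = 49, since 49^2 = 2401 <= 2450 < 2500 = 50^2.
Iterate m_{i+1} = d_i*a_i - m_i, d_{i+1} = (2450 - m_{i+1}^2)/d_i, a_{i+1} = floor((a_0 + m_{i+1})/d_{i+1}):
  m_1 = 1*49 - 0 = 49, d_1 = (2450 - 49^2)/1 = 49/1 = 49, a_1 = floor((49 + 49)/49) = 2.
  m_2 = 49*2 - 49 = 49, d_2 = (2450 - 49^2)/49 = 49/49 = 1, a_2 = floor((49 + 49)/1) = 98.
  m_3 = 1*98 - 49 = 49, d_3 = (2450 - 49^2)/1 = 49/1 = 49: (m_3, d_3) = (m_1, d_1) = (49, 49), so from here the quotients repeat a_1, a_2; the period length is 2.
Hence the expansion of sqrt(2450) is a_0 = 49 followed by the repeating block 2, 98 (period 2).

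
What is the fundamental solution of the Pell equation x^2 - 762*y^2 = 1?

First expand sqrt(762) as a continued fraction. With x_i = (sqrt(762) + m_i)/d_i and (m_0, d_0) = (0, 1): a_0 = floor(sqrt(762)) = 27, since 27^2 = 729 <= 762 < 784 = 28^2.
Iterate m_{i+1} = d_i*a_i - m_i, d_{i+1} = (762 - m_{i+1}^2)/d_i, a_{i+1} = floor((a_0 + m_{i+1})/d_{i+1}):
  m_1 = 1*27 - 0 = 27, d_1 = (762 - 27^2)/1 = 33/1 = 33, a_1 = floor((27 + 27)/33) = 1.
  m_2 = 33*1 - 27 = 6, d_2 = (762 - 6^2)/33 = 726/33 = 22, a_2 = floor((27 + 6)/22) = 1.
  m_3 = 22*1 - 6 = 16, d_3 = (762 - 16^2)/22 = 506/22 = 23, a_3 = floor((27 + 16)/23) = 1.
  m_4 = 23*1 - 16 = 7, d_4 = (762 - 7^2)/23 = 713/23 = 31, a_4 = floor((27 + 7)/31) = 1.
  m_5 = 31*1 - 7 = 24, d_5 = (762 - 24^2)/31 = 186/31 = 6, a_5 = floor((27 + 24)/6) = 8.
  m_6 = 6*8 - 24 = 24, d_6 = (762 - 24^2)/6 = 186/6 = 31, a_6 = floor((27 + 24)/31) = 1.
  m_7 = 31*1 - 24 = 7, d_7 = (762 - 7^2)/31 = 713/31 = 23, a_7 = floor((27 + 7)/23) = 1.
  m_8 = 23*1 - 7 = 16, d_8 = (762 - 16^2)/23 = 506/23 = 22, a_8 = floor((27 + 16)/22) = 1.
  m_9 = 22*1 - 16 = 6, d_9 = (762 - 6^2)/22 = 726/22 = 33, a_9 = floor((27 + 6)/33) = 1.
  m_10 = 33*1 - 6 = 27, d_10 = (762 - 27^2)/33 = 33/33 = 1, a_10 = floor((27 + 27)/1) = 54.
  m_11 = 1*54 - 27 = 27, d_11 = (762 - 27^2)/1 = 33/1 = 33: (m_11, d_11) = (m_1, d_1) = (27, 33), so from here the quotients repeat a_1, ..., a_10; the period length is 10.
So sqrt(762) = [27; (1, 1, 1, 1, 8, 1, 1, 1, 1, 54)] with period length k = 10.
k is even, so the fundamental solution of x^2 - 762y^2 = 1 is (p_{k-1}, q_{k-1}) = (p_9, q_9); compute convergents through index 9.
Convergents (p_i = a_i*p_{i-1} + p_{i-2}, q_i = a_i*q_{i-1} + q_{i-2} with p_{-2}=0, p_{-1}=1, q_{-2}=1, q_{-1}=0):
  i=0: a_0=27, p_0 = 27*1 + 0 = 27, q_0 = 27*0 + 1 = 1.
  i=1: a_1=1, p_1 = 1*27 + 1 = 28, q_1 = 1*1 + 0 = 1.
  i=2: a_2=1, p_2 = 1*28 + 27 = 55, q_2 = 1*1 + 1 = 2.
  i=3: a_3=1, p_3 = 1*55 + 28 = 83, q_3 = 1*2 + 1 = 3.
  i=4: a_4=1, p_4 = 1*83 + 55 = 138, q_4 = 1*3 + 2 = 5.
  i=5: a_5=8, p_5 = 8*138 + 83 = 1187, q_5 = 8*5 + 3 = 43.
  i=6: a_6=1, p_6 = 1*1187 + 138 = 1325, q_6 = 1*43 + 5 = 48.
  i=7: a_7=1, p_7 = 1*1325 + 1187 = 2512, q_7 = 1*48 + 43 = 91.
  i=8: a_8=1, p_8 = 1*2512 + 1325 = 3837, q_8 = 1*91 + 48 = 139.
  i=9: a_9=1, p_9 = 1*3837 + 2512 = 6349, q_9 = 1*139 + 91 = 230.
Check: 6349^2 - 762*230^2 = 40309801 - 40309800 = 1, so (x, y) = (6349, 230) solves the equation, and by the theorem it is the least positive solution.

(x, y) = (6349, 230)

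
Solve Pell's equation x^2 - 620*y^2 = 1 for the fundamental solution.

(x, y) = (249, 10)

First expand sqrt(620) as a continued fraction. With x_i = (sqrt(620) + m_i)/d_i and (m_0, d_0) = (0, 1): a_0 = floor(sqrt(620)) = 24, since 24^2 = 576 <= 620 < 625 = 25^2.
Iterate m_{i+1} = d_i*a_i - m_i, d_{i+1} = (620 - m_{i+1}^2)/d_i, a_{i+1} = floor((a_0 + m_{i+1})/d_{i+1}):
  m_1 = 1*24 - 0 = 24, d_1 = (620 - 24^2)/1 = 44/1 = 44, a_1 = floor((24 + 24)/44) = 1.
  m_2 = 44*1 - 24 = 20, d_2 = (620 - 20^2)/44 = 220/44 = 5, a_2 = floor((24 + 20)/5) = 8.
  m_3 = 5*8 - 20 = 20, d_3 = (620 - 20^2)/5 = 220/5 = 44, a_3 = floor((24 + 20)/44) = 1.
  m_4 = 44*1 - 20 = 24, d_4 = (620 - 24^2)/44 = 44/44 = 1, a_4 = floor((24 + 24)/1) = 48.
  m_5 = 1*48 - 24 = 24, d_5 = (620 - 24^2)/1 = 44/1 = 44: (m_5, d_5) = (m_1, d_1) = (24, 44), so from here the quotients repeat a_1, ..., a_4; the period length is 4.
So sqrt(620) = [24; (1, 8, 1, 48)] with period length k = 4.
k is even, so the fundamental solution of x^2 - 620y^2 = 1 is (p_{k-1}, q_{k-1}) = (p_3, q_3); compute convergents through index 3.
Convergents (p_i = a_i*p_{i-1} + p_{i-2}, q_i = a_i*q_{i-1} + q_{i-2} with p_{-2}=0, p_{-1}=1, q_{-2}=1, q_{-1}=0):
  i=0: a_0=24, p_0 = 24*1 + 0 = 24, q_0 = 24*0 + 1 = 1.
  i=1: a_1=1, p_1 = 1*24 + 1 = 25, q_1 = 1*1 + 0 = 1.
  i=2: a_2=8, p_2 = 8*25 + 24 = 224, q_2 = 8*1 + 1 = 9.
  i=3: a_3=1, p_3 = 1*224 + 25 = 249, q_3 = 1*9 + 1 = 10.
Check: 249^2 - 620*10^2 = 62001 - 62000 = 1, so (x, y) = (249, 10) solves the equation, and by the theorem it is the least positive solution.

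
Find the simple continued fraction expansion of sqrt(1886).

Write x_i = (sqrt(1886) + m_i)/d_i with (m_0, d_0) = (0, 1). a_0 = floor(sqrt(1886)) = 43, since 43^2 = 1849 <= 1886 < 1936 = 44^2.
Iterate m_{i+1} = d_i*a_i - m_i, d_{i+1} = (1886 - m_{i+1}^2)/d_i, a_{i+1} = floor((a_0 + m_{i+1})/d_{i+1}):
  m_1 = 1*43 - 0 = 43, d_1 = (1886 - 43^2)/1 = 37/1 = 37, a_1 = floor((43 + 43)/37) = 2.
  m_2 = 37*2 - 43 = 31, d_2 = (1886 - 31^2)/37 = 925/37 = 25, a_2 = floor((43 + 31)/25) = 2.
  m_3 = 25*2 - 31 = 19, d_3 = (1886 - 19^2)/25 = 1525/25 = 61, a_3 = floor((43 + 19)/61) = 1.
  m_4 = 61*1 - 19 = 42, d_4 = (1886 - 42^2)/61 = 122/61 = 2, a_4 = floor((43 + 42)/2) = 42.
  m_5 = 2*42 - 42 = 42, d_5 = (1886 - 42^2)/2 = 122/2 = 61, a_5 = floor((43 + 42)/61) = 1.
  m_6 = 61*1 - 42 = 19, d_6 = (1886 - 19^2)/61 = 1525/61 = 25, a_6 = floor((43 + 19)/25) = 2.
  m_7 = 25*2 - 19 = 31, d_7 = (1886 - 31^2)/25 = 925/25 = 37, a_7 = floor((43 + 31)/37) = 2.
  m_8 = 37*2 - 31 = 43, d_8 = (1886 - 43^2)/37 = 37/37 = 1, a_8 = floor((43 + 43)/1) = 86.
  m_9 = 1*86 - 43 = 43, d_9 = (1886 - 43^2)/1 = 37/1 = 37: (m_9, d_9) = (m_1, d_1) = (43, 37), so from here the quotients repeat a_1, ..., a_8; the period length is 8.
Hence the expansion of sqrt(1886) is a_0 = 43 followed by the repeating block 2, 2, 1, 42, 1, 2, 2, 86 (period 8).

[43; (2, 2, 1, 42, 1, 2, 2, 86)]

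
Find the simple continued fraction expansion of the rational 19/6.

[3; 6]

Run the Euclidean algorithm on 19 and 6; the successive quotients are the partial quotients a_0, a_1, ... (each step inverts the fractional part left over by the previous one):
  19 = 3*6 + 1, so a_0 = 3.
  6 = 6*1 + 0, so a_1 = 6.
The remainder reaches 0 after 2 divisions, so the expansion has 2 partial quotients, read off in order.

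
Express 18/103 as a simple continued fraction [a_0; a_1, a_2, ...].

[0; 5, 1, 2, 1, 1, 2]

Run the Euclidean algorithm on 18 and 103; the successive quotients are the partial quotients a_0, a_1, ... (each step inverts the fractional part left over by the previous one):
  18 = 0*103 + 18, so a_0 = 0.
  103 = 5*18 + 13, so a_1 = 5.
  18 = 1*13 + 5, so a_2 = 1.
  13 = 2*5 + 3, so a_3 = 2.
  5 = 1*3 + 2, so a_4 = 1.
  3 = 1*2 + 1, so a_5 = 1.
  2 = 2*1 + 0, so a_6 = 2.
The remainder reaches 0 after 7 divisions, so the expansion has 7 partial quotients, read off in order.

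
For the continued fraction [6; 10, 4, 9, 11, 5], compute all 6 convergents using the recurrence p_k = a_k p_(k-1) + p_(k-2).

6/1, 61/10, 250/41, 2311/379, 25671/4210, 130666/21429

Using the convergent recurrence p_i = a_i*p_{i-1} + p_{i-2}, q_i = a_i*q_{i-1} + q_{i-2} with p_{-2}=0, p_{-1}=1, q_{-2}=1, q_{-1}=0:
  i=0: a_0=6, p_0 = 6*1 + 0 = 6, q_0 = 6*0 + 1 = 1.
  i=1: a_1=10, p_1 = 10*6 + 1 = 61, q_1 = 10*1 + 0 = 10.
  i=2: a_2=4, p_2 = 4*61 + 6 = 250, q_2 = 4*10 + 1 = 41.
  i=3: a_3=9, p_3 = 9*250 + 61 = 2311, q_3 = 9*41 + 10 = 379.
  i=4: a_4=11, p_4 = 11*2311 + 250 = 25671, q_4 = 11*379 + 41 = 4210.
  i=5: a_5=5, p_5 = 5*25671 + 2311 = 130666, q_5 = 5*4210 + 379 = 21429.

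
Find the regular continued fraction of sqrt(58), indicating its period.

[7; (1, 1, 1, 1, 1, 1, 14)]

Write x_i = (sqrt(58) + m_i)/d_i with (m_0, d_0) = (0, 1). a_0 = floor(sqrt(58)) = 7, since 7^2 = 49 <= 58 < 64 = 8^2.
Iterate m_{i+1} = d_i*a_i - m_i, d_{i+1} = (58 - m_{i+1}^2)/d_i, a_{i+1} = floor((a_0 + m_{i+1})/d_{i+1}):
  m_1 = 1*7 - 0 = 7, d_1 = (58 - 7^2)/1 = 9/1 = 9, a_1 = floor((7 + 7)/9) = 1.
  m_2 = 9*1 - 7 = 2, d_2 = (58 - 2^2)/9 = 54/9 = 6, a_2 = floor((7 + 2)/6) = 1.
  m_3 = 6*1 - 2 = 4, d_3 = (58 - 4^2)/6 = 42/6 = 7, a_3 = floor((7 + 4)/7) = 1.
  m_4 = 7*1 - 4 = 3, d_4 = (58 - 3^2)/7 = 49/7 = 7, a_4 = floor((7 + 3)/7) = 1.
  m_5 = 7*1 - 3 = 4, d_5 = (58 - 4^2)/7 = 42/7 = 6, a_5 = floor((7 + 4)/6) = 1.
  m_6 = 6*1 - 4 = 2, d_6 = (58 - 2^2)/6 = 54/6 = 9, a_6 = floor((7 + 2)/9) = 1.
  m_7 = 9*1 - 2 = 7, d_7 = (58 - 7^2)/9 = 9/9 = 1, a_7 = floor((7 + 7)/1) = 14.
  m_8 = 1*14 - 7 = 7, d_8 = (58 - 7^2)/1 = 9/1 = 9: (m_8, d_8) = (m_1, d_1) = (7, 9), so from here the quotients repeat a_1, ..., a_7; the period length is 7.
Hence the expansion of sqrt(58) is a_0 = 7 followed by the repeating block 1, 1, 1, 1, 1, 1, 14 (period 7).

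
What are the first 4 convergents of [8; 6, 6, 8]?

8/1, 49/6, 302/37, 2465/302

Using the convergent recurrence p_i = a_i*p_{i-1} + p_{i-2}, q_i = a_i*q_{i-1} + q_{i-2} with p_{-2}=0, p_{-1}=1, q_{-2}=1, q_{-1}=0:
  i=0: a_0=8, p_0 = 8*1 + 0 = 8, q_0 = 8*0 + 1 = 1.
  i=1: a_1=6, p_1 = 6*8 + 1 = 49, q_1 = 6*1 + 0 = 6.
  i=2: a_2=6, p_2 = 6*49 + 8 = 302, q_2 = 6*6 + 1 = 37.
  i=3: a_3=8, p_3 = 8*302 + 49 = 2465, q_3 = 8*37 + 6 = 302.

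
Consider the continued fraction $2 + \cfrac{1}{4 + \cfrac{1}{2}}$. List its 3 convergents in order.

Using the convergent recurrence p_i = a_i*p_{i-1} + p_{i-2}, q_i = a_i*q_{i-1} + q_{i-2} with p_{-2}=0, p_{-1}=1, q_{-2}=1, q_{-1}=0:
  i=0: a_0=2, p_0 = 2*1 + 0 = 2, q_0 = 2*0 + 1 = 1.
  i=1: a_1=4, p_1 = 4*2 + 1 = 9, q_1 = 4*1 + 0 = 4.
  i=2: a_2=2, p_2 = 2*9 + 2 = 20, q_2 = 2*4 + 1 = 9.

2/1, 9/4, 20/9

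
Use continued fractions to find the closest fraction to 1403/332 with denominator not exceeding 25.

Expand x = 1403/332 as a continued fraction with the Euclidean algorithm:
  1403 = 4*332 + 75, so a_0 = 4.
  332 = 4*75 + 32, so a_1 = 4.
  75 = 2*32 + 11, so a_2 = 2.
  32 = 2*11 + 10, so a_3 = 2.
  11 = 1*10 + 1, so a_4 = 1.
  10 = 10*1 + 0, so a_5 = 10.
so x = [4; 4, 2, 2, 1, 10].
Convergents (p_i = a_i*p_{i-1} + p_{i-2}, q_i = a_i*q_{i-1} + q_{i-2} with p_{-2}=0, p_{-1}=1, q_{-2}=1, q_{-1}=0), until the denominator exceeds 25:
  i=0: a_0=4, p_0 = 4*1 + 0 = 4, q_0 = 4*0 + 1 = 1.
  i=1: a_1=4, p_1 = 4*4 + 1 = 17, q_1 = 4*1 + 0 = 4.
  i=2: a_2=2, p_2 = 2*17 + 4 = 38, q_2 = 2*4 + 1 = 9.
  i=3: a_3=2, p_3 = 2*38 + 17 = 93, q_3 = 2*9 + 4 = 22.
  i=4: a_4=1, p_4 = 1*93 + 38 = 131, q_4 = 1*22 + 9 = 31.
q_4 = 31 > 25, so the last convergent with denominator <= 25 is p_3/q_3 = 93/22.
The closest fraction with denominator <= 25 is either p_3/q_3 or the intermediate fraction (k*p_3 + p_2)/(k*q_3 + q_2) with the largest k >= 1 whose denominator stays <= 25; these approach x as k grows, and every other convergent or intermediate fraction in range is farther away.
Largest k: floor((25 - q_2)/q_3) = floor((25 - 9)/22) = 0.
Since k = 0, no intermediate fraction beyond p_3/q_3 has denominator <= 25, so the convergent 93/22 is the closest (its error is |1403*22 - 93*332|/(332*22) = 10/7304).

93/22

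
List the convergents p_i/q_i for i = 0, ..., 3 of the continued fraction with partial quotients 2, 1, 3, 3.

Using the convergent recurrence p_i = a_i*p_{i-1} + p_{i-2}, q_i = a_i*q_{i-1} + q_{i-2} with p_{-2}=0, p_{-1}=1, q_{-2}=1, q_{-1}=0:
  i=0: a_0=2, p_0 = 2*1 + 0 = 2, q_0 = 2*0 + 1 = 1.
  i=1: a_1=1, p_1 = 1*2 + 1 = 3, q_1 = 1*1 + 0 = 1.
  i=2: a_2=3, p_2 = 3*3 + 2 = 11, q_2 = 3*1 + 1 = 4.
  i=3: a_3=3, p_3 = 3*11 + 3 = 36, q_3 = 3*4 + 1 = 13.

2/1, 3/1, 11/4, 36/13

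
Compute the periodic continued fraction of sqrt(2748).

Write x_i = (sqrt(2748) + m_i)/d_i with (m_0, d_0) = (0, 1). a_0 = floor(sqrt(2748)) = 52, since 52^2 = 2704 <= 2748 < 2809 = 53^2.
Iterate m_{i+1} = d_i*a_i - m_i, d_{i+1} = (2748 - m_{i+1}^2)/d_i, a_{i+1} = floor((a_0 + m_{i+1})/d_{i+1}):
  m_1 = 1*52 - 0 = 52, d_1 = (2748 - 52^2)/1 = 44/1 = 44, a_1 = floor((52 + 52)/44) = 2.
  m_2 = 44*2 - 52 = 36, d_2 = (2748 - 36^2)/44 = 1452/44 = 33, a_2 = floor((52 + 36)/33) = 2.
  m_3 = 33*2 - 36 = 30, d_3 = (2748 - 30^2)/33 = 1848/33 = 56, a_3 = floor((52 + 30)/56) = 1.
  m_4 = 56*1 - 30 = 26, d_4 = (2748 - 26^2)/56 = 2072/56 = 37, a_4 = floor((52 + 26)/37) = 2.
  m_5 = 37*2 - 26 = 48, d_5 = (2748 - 48^2)/37 = 444/37 = 12, a_5 = floor((52 + 48)/12) = 8.
  m_6 = 12*8 - 48 = 48, d_6 = (2748 - 48^2)/12 = 444/12 = 37, a_6 = floor((52 + 48)/37) = 2.
  m_7 = 37*2 - 48 = 26, d_7 = (2748 - 26^2)/37 = 2072/37 = 56, a_7 = floor((52 + 26)/56) = 1.
  m_8 = 56*1 - 26 = 30, d_8 = (2748 - 30^2)/56 = 1848/56 = 33, a_8 = floor((52 + 30)/33) = 2.
  m_9 = 33*2 - 30 = 36, d_9 = (2748 - 36^2)/33 = 1452/33 = 44, a_9 = floor((52 + 36)/44) = 2.
  m_10 = 44*2 - 36 = 52, d_10 = (2748 - 52^2)/44 = 44/44 = 1, a_10 = floor((52 + 52)/1) = 104.
  m_11 = 1*104 - 52 = 52, d_11 = (2748 - 52^2)/1 = 44/1 = 44: (m_11, d_11) = (m_1, d_1) = (52, 44), so from here the quotients repeat a_1, ..., a_10; the period length is 10.
Hence the expansion of sqrt(2748) is a_0 = 52 followed by the repeating block 2, 2, 1, 2, 8, 2, 1, 2, 2, 104 (period 10).

[52; (2, 2, 1, 2, 8, 2, 1, 2, 2, 104)]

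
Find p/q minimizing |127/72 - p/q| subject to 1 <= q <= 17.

30/17

Expand x = 127/72 as a continued fraction with the Euclidean algorithm:
  127 = 1*72 + 55, so a_0 = 1.
  72 = 1*55 + 17, so a_1 = 1.
  55 = 3*17 + 4, so a_2 = 3.
  17 = 4*4 + 1, so a_3 = 4.
  4 = 4*1 + 0, so a_4 = 4.
so x = [1; 1, 3, 4, 4].
Convergents (p_i = a_i*p_{i-1} + p_{i-2}, q_i = a_i*q_{i-1} + q_{i-2} with p_{-2}=0, p_{-1}=1, q_{-2}=1, q_{-1}=0), until the denominator exceeds 17:
  i=0: a_0=1, p_0 = 1*1 + 0 = 1, q_0 = 1*0 + 1 = 1.
  i=1: a_1=1, p_1 = 1*1 + 1 = 2, q_1 = 1*1 + 0 = 1.
  i=2: a_2=3, p_2 = 3*2 + 1 = 7, q_2 = 3*1 + 1 = 4.
  i=3: a_3=4, p_3 = 4*7 + 2 = 30, q_3 = 4*4 + 1 = 17.
  i=4: a_4=4, p_4 = 4*30 + 7 = 127, q_4 = 4*17 + 4 = 72.
q_4 = 72 > 17, so the last convergent with denominator <= 17 is p_3/q_3 = 30/17.
The closest fraction with denominator <= 17 is either p_3/q_3 or the intermediate fraction (k*p_3 + p_2)/(k*q_3 + q_2) with the largest k >= 1 whose denominator stays <= 17; these approach x as k grows, and every other convergent or intermediate fraction in range is farther away.
Largest k: floor((17 - q_2)/q_3) = floor((17 - 4)/17) = 0.
Since k = 0, no intermediate fraction beyond p_3/q_3 has denominator <= 17, so the convergent 30/17 is the closest (its error is |127*17 - 30*72|/(72*17) = 1/1224).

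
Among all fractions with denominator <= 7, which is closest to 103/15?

Expand x = 103/15 as a continued fraction with the Euclidean algorithm:
  103 = 6*15 + 13, so a_0 = 6.
  15 = 1*13 + 2, so a_1 = 1.
  13 = 6*2 + 1, so a_2 = 6.
  2 = 2*1 + 0, so a_3 = 2.
so x = [6; 1, 6, 2].
Convergents (p_i = a_i*p_{i-1} + p_{i-2}, q_i = a_i*q_{i-1} + q_{i-2} with p_{-2}=0, p_{-1}=1, q_{-2}=1, q_{-1}=0), until the denominator exceeds 7:
  i=0: a_0=6, p_0 = 6*1 + 0 = 6, q_0 = 6*0 + 1 = 1.
  i=1: a_1=1, p_1 = 1*6 + 1 = 7, q_1 = 1*1 + 0 = 1.
  i=2: a_2=6, p_2 = 6*7 + 6 = 48, q_2 = 6*1 + 1 = 7.
  i=3: a_3=2, p_3 = 2*48 + 7 = 103, q_3 = 2*7 + 1 = 15.
q_3 = 15 > 7, so the last convergent with denominator <= 7 is p_2/q_2 = 48/7.
The closest fraction with denominator <= 7 is either p_2/q_2 or the intermediate fraction (k*p_2 + p_1)/(k*q_2 + q_1) with the largest k >= 1 whose denominator stays <= 7; these approach x as k grows, and every other convergent or intermediate fraction in range is farther away.
Largest k: floor((7 - q_1)/q_2) = floor((7 - 1)/7) = 0.
Since k = 0, no intermediate fraction beyond p_2/q_2 has denominator <= 7, so the convergent 48/7 is the closest (its error is |103*7 - 48*15|/(15*7) = 1/105).

48/7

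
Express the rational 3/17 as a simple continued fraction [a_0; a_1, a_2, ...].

Run the Euclidean algorithm on 3 and 17; the successive quotients are the partial quotients a_0, a_1, ... (each step inverts the fractional part left over by the previous one):
  3 = 0*17 + 3, so a_0 = 0.
  17 = 5*3 + 2, so a_1 = 5.
  3 = 1*2 + 1, so a_2 = 1.
  2 = 2*1 + 0, so a_3 = 2.
The remainder reaches 0 after 4 divisions, so the expansion has 4 partial quotients, read off in order.

[0; 5, 1, 2]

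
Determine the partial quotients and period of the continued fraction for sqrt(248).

Write x_i = (sqrt(248) + m_i)/d_i with (m_0, d_0) = (0, 1). a_0 = floor(sqrt(248)) = 15, since 15^2 = 225 <= 248 < 256 = 16^2.
Iterate m_{i+1} = d_i*a_i - m_i, d_{i+1} = (248 - m_{i+1}^2)/d_i, a_{i+1} = floor((a_0 + m_{i+1})/d_{i+1}):
  m_1 = 1*15 - 0 = 15, d_1 = (248 - 15^2)/1 = 23/1 = 23, a_1 = floor((15 + 15)/23) = 1.
  m_2 = 23*1 - 15 = 8, d_2 = (248 - 8^2)/23 = 184/23 = 8, a_2 = floor((15 + 8)/8) = 2.
  m_3 = 8*2 - 8 = 8, d_3 = (248 - 8^2)/8 = 184/8 = 23, a_3 = floor((15 + 8)/23) = 1.
  m_4 = 23*1 - 8 = 15, d_4 = (248 - 15^2)/23 = 23/23 = 1, a_4 = floor((15 + 15)/1) = 30.
  m_5 = 1*30 - 15 = 15, d_5 = (248 - 15^2)/1 = 23/1 = 23: (m_5, d_5) = (m_1, d_1) = (15, 23), so from here the quotients repeat a_1, ..., a_4; the period length is 4.
Hence the expansion of sqrt(248) is a_0 = 15 followed by the repeating block 1, 2, 1, 30 (period 4).

[15; (1, 2, 1, 30)]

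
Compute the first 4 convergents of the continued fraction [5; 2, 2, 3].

Using the convergent recurrence p_i = a_i*p_{i-1} + p_{i-2}, q_i = a_i*q_{i-1} + q_{i-2} with p_{-2}=0, p_{-1}=1, q_{-2}=1, q_{-1}=0:
  i=0: a_0=5, p_0 = 5*1 + 0 = 5, q_0 = 5*0 + 1 = 1.
  i=1: a_1=2, p_1 = 2*5 + 1 = 11, q_1 = 2*1 + 0 = 2.
  i=2: a_2=2, p_2 = 2*11 + 5 = 27, q_2 = 2*2 + 1 = 5.
  i=3: a_3=3, p_3 = 3*27 + 11 = 92, q_3 = 3*5 + 2 = 17.

5/1, 11/2, 27/5, 92/17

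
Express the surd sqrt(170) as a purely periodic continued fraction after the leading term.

Write x_i = (sqrt(170) + m_i)/d_i with (m_0, d_0) = (0, 1). a_0 = floor(sqrt(170)) = 13, since 13^2 = 169 <= 170 < 196 = 14^2.
Iterate m_{i+1} = d_i*a_i - m_i, d_{i+1} = (170 - m_{i+1}^2)/d_i, a_{i+1} = floor((a_0 + m_{i+1})/d_{i+1}):
  m_1 = 1*13 - 0 = 13, d_1 = (170 - 13^2)/1 = 1/1 = 1, a_1 = floor((13 + 13)/1) = 26.
  m_2 = 1*26 - 13 = 13, d_2 = (170 - 13^2)/1 = 1/1 = 1: (m_2, d_2) = (m_1, d_1) = (13, 1), so from here the quotient a_1 repeats; the period length is 1.
Hence the expansion of sqrt(170) is a_0 = 13 followed by the repeating block 26 (period 1).

[13; (26)]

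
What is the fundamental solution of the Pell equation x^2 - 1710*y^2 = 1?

First expand sqrt(1710) as a continued fraction. With x_i = (sqrt(1710) + m_i)/d_i and (m_0, d_0) = (0, 1): a_0 = floor(sqrt(1710)) = 41, since 41^2 = 1681 <= 1710 < 1764 = 42^2.
Iterate m_{i+1} = d_i*a_i - m_i, d_{i+1} = (1710 - m_{i+1}^2)/d_i, a_{i+1} = floor((a_0 + m_{i+1})/d_{i+1}):
  m_1 = 1*41 - 0 = 41, d_1 = (1710 - 41^2)/1 = 29/1 = 29, a_1 = floor((41 + 41)/29) = 2.
  m_2 = 29*2 - 41 = 17, d_2 = (1710 - 17^2)/29 = 1421/29 = 49, a_2 = floor((41 + 17)/49) = 1.
  m_3 = 49*1 - 17 = 32, d_3 = (1710 - 32^2)/49 = 686/49 = 14, a_3 = floor((41 + 32)/14) = 5.
  m_4 = 14*5 - 32 = 38, d_4 = (1710 - 38^2)/14 = 266/14 = 19, a_4 = floor((41 + 38)/19) = 4.
  m_5 = 19*4 - 38 = 38, d_5 = (1710 - 38^2)/19 = 266/19 = 14, a_5 = floor((41 + 38)/14) = 5.
  m_6 = 14*5 - 38 = 32, d_6 = (1710 - 32^2)/14 = 686/14 = 49, a_6 = floor((41 + 32)/49) = 1.
  m_7 = 49*1 - 32 = 17, d_7 = (1710 - 17^2)/49 = 1421/49 = 29, a_7 = floor((41 + 17)/29) = 2.
  m_8 = 29*2 - 17 = 41, d_8 = (1710 - 41^2)/29 = 29/29 = 1, a_8 = floor((41 + 41)/1) = 82.
  m_9 = 1*82 - 41 = 41, d_9 = (1710 - 41^2)/1 = 29/1 = 29: (m_9, d_9) = (m_1, d_1) = (41, 29), so from here the quotients repeat a_1, ..., a_8; the period length is 8.
So sqrt(1710) = [41; (2, 1, 5, 4, 5, 1, 2, 82)] with period length k = 8.
k is even, so the fundamental solution of x^2 - 1710y^2 = 1 is (p_{k-1}, q_{k-1}) = (p_7, q_7); compute convergents through index 7.
Convergents (p_i = a_i*p_{i-1} + p_{i-2}, q_i = a_i*q_{i-1} + q_{i-2} with p_{-2}=0, p_{-1}=1, q_{-2}=1, q_{-1}=0):
  i=0: a_0=41, p_0 = 41*1 + 0 = 41, q_0 = 41*0 + 1 = 1.
  i=1: a_1=2, p_1 = 2*41 + 1 = 83, q_1 = 2*1 + 0 = 2.
  i=2: a_2=1, p_2 = 1*83 + 41 = 124, q_2 = 1*2 + 1 = 3.
  i=3: a_3=5, p_3 = 5*124 + 83 = 703, q_3 = 5*3 + 2 = 17.
  i=4: a_4=4, p_4 = 4*703 + 124 = 2936, q_4 = 4*17 + 3 = 71.
  i=5: a_5=5, p_5 = 5*2936 + 703 = 15383, q_5 = 5*71 + 17 = 372.
  i=6: a_6=1, p_6 = 1*15383 + 2936 = 18319, q_6 = 1*372 + 71 = 443.
  i=7: a_7=2, p_7 = 2*18319 + 15383 = 52021, q_7 = 2*443 + 372 = 1258.
Check: 52021^2 - 1710*1258^2 = 2706184441 - 2706184440 = 1, so (x, y) = (52021, 1258) solves the equation, and by the theorem it is the least positive solution.

(x, y) = (52021, 1258)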